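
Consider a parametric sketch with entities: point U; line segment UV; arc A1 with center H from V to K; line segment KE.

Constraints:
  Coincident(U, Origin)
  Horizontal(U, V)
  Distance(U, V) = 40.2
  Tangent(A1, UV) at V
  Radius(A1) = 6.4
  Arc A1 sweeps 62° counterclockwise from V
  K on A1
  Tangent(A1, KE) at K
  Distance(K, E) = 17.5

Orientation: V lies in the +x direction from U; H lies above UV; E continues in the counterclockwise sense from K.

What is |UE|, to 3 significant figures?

57.3

U is at the origin; U and V share the same y with |UV| = 40.2 and V on the +x side, so V = (40.2, 0.00). The tangent condition forces HV to be normal to UV, so H = V + (0, 6.4) = (40.2, 6.40). On A1, V sits at bearing -90° from H; a 62° counterclockwise sweep puts K at bearing -28°, so K = H + 6.4·(cos -28°, sin -28°) = (45.9, 3.40). Tangency of A1 to KE means the radius HK is perpendicular to KE, so KE runs along (−sin -28°, cos -28°); with |KE| = 17.5, E = (54.1, 18.8). Then |UE| = |E − U| = 57.3.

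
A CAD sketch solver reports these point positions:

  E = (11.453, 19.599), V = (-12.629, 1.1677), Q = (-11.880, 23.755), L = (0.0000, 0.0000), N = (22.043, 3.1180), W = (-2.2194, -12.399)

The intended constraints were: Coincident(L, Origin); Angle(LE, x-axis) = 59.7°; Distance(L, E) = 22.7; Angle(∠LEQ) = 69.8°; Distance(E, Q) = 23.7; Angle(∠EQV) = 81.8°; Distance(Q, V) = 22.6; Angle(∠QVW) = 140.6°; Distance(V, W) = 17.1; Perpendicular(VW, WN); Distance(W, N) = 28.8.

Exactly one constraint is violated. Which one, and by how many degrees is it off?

Perpendicular(VW, WN) — off by 4.90°.

L = (0.00, 0.00) ✓; LE at 59.70° ✓; |LE| = 22.70 ✓; ∠LEQ = 69.80° ✓; |EQ| = 23.70 ✓; ∠EQV = 81.80° ✓; |QV| = 22.60 ✓; ∠QVW = 140.6° ✓; |VW| = 17.10 ✓; ∠(VW, WN) = 85.10° ✗; |WN| = 28.80 ✓.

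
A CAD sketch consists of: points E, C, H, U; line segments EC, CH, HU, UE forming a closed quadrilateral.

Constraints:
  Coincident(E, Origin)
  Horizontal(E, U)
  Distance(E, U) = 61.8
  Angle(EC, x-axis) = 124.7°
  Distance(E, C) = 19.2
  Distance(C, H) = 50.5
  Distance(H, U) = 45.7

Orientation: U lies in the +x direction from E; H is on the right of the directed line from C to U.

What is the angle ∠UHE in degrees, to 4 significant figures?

104.9°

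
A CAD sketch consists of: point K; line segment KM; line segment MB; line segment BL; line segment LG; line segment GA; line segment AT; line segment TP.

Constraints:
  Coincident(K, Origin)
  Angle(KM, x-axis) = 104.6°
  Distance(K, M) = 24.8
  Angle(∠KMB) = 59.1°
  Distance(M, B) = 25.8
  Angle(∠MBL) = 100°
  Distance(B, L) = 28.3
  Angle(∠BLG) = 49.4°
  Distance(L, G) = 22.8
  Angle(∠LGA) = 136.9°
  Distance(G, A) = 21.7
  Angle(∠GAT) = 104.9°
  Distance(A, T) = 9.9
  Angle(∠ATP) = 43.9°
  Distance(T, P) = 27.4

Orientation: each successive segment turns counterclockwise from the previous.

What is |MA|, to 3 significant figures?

6.77

∠BLG = 49.4° gives LG at 76.1° from the x-axis; with |LG| = 22.8, G = (-2.42, 4.69). ∠LGA = 136.9° gives GA at 119° from the x-axis; with |GA| = 21.7, A = (-13.0, 23.6). Then |MA| = |A − M| = 6.77.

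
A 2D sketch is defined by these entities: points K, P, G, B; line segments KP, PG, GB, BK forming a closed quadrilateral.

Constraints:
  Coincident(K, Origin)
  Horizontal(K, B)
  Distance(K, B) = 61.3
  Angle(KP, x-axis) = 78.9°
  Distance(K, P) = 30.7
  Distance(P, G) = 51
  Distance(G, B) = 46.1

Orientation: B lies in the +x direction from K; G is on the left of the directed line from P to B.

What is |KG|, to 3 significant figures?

71.1

K is at the origin; KB is horizontal with |KB| = 61.3 and B in +x, so B = (61.3, 0). KP runs at 78.9° with |KP| = 30.7, so P = (5.91, 30.1). G is determined by |PG| = 51.0 and |GB| = 46.1 together: it lies at the intersection of circle(P, 51.0) and circle(B, 46.1). With |PB| = 63.1, the foot of the radical line on PB is 35.3 from P and the perpendicular offset is √(51.0² − 35.3²) = 36.8. Taking the left-of-PB solution: G = (54.5, 45.6).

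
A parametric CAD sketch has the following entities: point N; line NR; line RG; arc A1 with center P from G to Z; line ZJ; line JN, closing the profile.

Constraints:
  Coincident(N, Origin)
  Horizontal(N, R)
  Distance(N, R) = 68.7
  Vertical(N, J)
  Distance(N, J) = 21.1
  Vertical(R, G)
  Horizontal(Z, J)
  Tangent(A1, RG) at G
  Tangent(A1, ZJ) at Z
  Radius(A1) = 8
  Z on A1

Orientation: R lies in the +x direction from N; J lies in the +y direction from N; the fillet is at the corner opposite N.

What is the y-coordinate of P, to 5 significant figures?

13.100

NJ is vertical with |NJ| = 21.1 and J on the +y side, so J = (0.0000, 21.100). The virtual corner opposite N is at (68.700, 21.100). A1 meets RG tangentially, so PG is at right angles to RG and the tangent condition forces PZ to be normal to ZJ, with radius 8.0, so the center P sits 8.0 in from both sides at P = (60.700, 13.100). So P.y = 13.100.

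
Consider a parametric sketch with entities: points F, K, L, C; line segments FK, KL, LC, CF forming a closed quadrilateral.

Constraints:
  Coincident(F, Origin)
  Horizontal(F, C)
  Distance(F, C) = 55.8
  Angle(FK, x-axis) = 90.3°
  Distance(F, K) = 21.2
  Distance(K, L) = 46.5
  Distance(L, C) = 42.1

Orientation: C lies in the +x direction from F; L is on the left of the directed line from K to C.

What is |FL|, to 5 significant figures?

58.278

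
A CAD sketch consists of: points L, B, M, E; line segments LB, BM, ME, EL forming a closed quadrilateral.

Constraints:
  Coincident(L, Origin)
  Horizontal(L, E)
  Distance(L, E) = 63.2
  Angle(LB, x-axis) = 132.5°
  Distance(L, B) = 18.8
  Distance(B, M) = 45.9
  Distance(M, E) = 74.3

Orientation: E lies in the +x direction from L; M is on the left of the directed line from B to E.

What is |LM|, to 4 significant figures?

54.22

L is at the origin; LE is horizontal with |LE| = 63.2 and E in +x, so E = (63.2, 0). LB runs at 132.5° with |LB| = 18.8, so B = (-12.70, 13.86). M is determined by |BM| = 45.9 and |ME| = 74.3 together: it lies at the intersection of circle(B, 45.9) and circle(E, 74.3). With |BE| = 77.16, the foot of the radical line on BE is 16.46 from B and the perpendicular offset is √(45.9² − 16.46²) = 42.85. Taking the left-of-BE solution: M = (11.19, 53.06).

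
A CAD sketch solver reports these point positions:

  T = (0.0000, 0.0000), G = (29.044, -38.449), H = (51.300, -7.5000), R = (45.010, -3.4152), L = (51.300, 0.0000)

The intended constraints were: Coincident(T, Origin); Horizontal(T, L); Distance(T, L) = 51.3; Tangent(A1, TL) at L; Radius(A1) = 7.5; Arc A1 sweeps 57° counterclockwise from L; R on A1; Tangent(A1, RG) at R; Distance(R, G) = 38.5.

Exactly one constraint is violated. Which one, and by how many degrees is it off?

Tangent(A1, RG) at R — off by 8.50°.

T = (0.00, 0.00) ✓; T.y = 0.00, L.y = 0.00 ✓; |TL| = 51.30 ✓; ∠(HL, LT) = 90.00° ✓; |HL| = 7.500 ✓; bearing(H→R) − bearing(H→L) = 57.00° ✓; |HR| = 7.500 ✓; ∠(HR, RG) = 81.50° ✗; |RG| = 38.50 ✓.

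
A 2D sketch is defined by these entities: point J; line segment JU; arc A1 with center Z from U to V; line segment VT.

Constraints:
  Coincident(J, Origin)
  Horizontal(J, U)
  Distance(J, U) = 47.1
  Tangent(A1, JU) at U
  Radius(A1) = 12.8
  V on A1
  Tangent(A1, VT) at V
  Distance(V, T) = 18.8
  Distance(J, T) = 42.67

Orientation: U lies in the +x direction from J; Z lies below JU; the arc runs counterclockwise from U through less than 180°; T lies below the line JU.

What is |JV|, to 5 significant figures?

36.079

Checks: ∠(ZU, UJ) = 90.00° ✓; |ZV| = 12.80 ✓; ∠(ZV, VT) = 90.00° ✓; |VT| = 18.80 ✓; |JT| = 42.67 ✓.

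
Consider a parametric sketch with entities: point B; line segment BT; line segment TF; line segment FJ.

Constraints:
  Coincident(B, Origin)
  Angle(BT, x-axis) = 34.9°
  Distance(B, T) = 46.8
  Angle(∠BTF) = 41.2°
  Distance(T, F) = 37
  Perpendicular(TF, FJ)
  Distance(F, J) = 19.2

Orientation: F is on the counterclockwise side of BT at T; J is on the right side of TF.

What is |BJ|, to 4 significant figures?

50.06

B is at the origin; BT runs at 34.9° with length 46.8, so T = 46.8·(cos 34.9°, sin 34.9°) = (38.38, 26.78). ∠BTF = 41.2°, so TF runs at 34.9° + (180° − 41.2°) = 173.7° from the x-axis; with |TF| = 37.0, F = T + 37.0·(cos 173.7°, sin 173.7°) = (1.607, 30.84). TF ⟂ FJ; with |FJ| = 19.2 on the right of TF, J = F + 19.2·(0.1097, 0.9940) = (3.713, 49.92). Then |BJ| = |J − B| = 50.06.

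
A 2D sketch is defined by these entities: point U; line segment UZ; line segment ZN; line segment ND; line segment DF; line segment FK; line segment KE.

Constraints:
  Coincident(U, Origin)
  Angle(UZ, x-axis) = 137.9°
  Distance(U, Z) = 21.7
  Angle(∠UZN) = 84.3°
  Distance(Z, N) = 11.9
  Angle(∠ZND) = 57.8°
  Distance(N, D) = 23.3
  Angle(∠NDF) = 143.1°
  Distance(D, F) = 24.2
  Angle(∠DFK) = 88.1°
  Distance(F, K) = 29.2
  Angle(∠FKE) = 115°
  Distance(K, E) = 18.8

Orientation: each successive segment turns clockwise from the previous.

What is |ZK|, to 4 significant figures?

32.64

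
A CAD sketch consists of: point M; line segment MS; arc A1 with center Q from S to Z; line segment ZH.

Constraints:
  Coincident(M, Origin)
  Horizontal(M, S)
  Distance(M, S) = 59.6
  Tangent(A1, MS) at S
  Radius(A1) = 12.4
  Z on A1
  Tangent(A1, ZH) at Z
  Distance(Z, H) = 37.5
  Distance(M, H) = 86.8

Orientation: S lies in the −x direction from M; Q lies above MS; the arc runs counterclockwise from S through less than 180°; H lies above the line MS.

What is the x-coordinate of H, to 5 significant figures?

-70.746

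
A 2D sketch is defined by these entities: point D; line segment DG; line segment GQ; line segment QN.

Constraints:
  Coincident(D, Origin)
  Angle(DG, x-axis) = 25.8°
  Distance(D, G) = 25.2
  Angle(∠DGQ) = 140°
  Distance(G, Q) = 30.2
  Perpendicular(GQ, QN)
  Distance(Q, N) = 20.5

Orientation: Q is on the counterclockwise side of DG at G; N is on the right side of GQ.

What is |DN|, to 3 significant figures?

61.6

D is at the origin; DG runs at 25.8° with length 25.2, so G = 25.2·(cos 25.8°, sin 25.8°) = (22.7, 11.0). ∠DGQ = 140.0°, so GQ runs at 25.8° + (180° − 140.0°) = 65.8° from the x-axis; with |GQ| = 30.2, Q = G + 30.2·(cos 65.8°, sin 65.8°) = (35.1, 38.5). GQ is perpendicular to QN; with |QN| = 20.5 on the right of GQ, N = Q + 20.5·(0.912, -0.410) = (53.8, 30.1). Then |DN| = |N − D| = 61.6.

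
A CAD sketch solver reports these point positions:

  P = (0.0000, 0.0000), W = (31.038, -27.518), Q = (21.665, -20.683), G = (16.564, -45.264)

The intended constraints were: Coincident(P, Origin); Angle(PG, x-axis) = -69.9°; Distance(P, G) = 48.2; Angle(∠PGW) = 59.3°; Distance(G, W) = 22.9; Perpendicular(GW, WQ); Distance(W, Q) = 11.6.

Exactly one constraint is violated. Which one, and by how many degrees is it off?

Perpendicular(GW, WQ) — off by 3.10°.

P = (0.00, 0.00) ✓; PG at -69.90° ✓; |PG| = 48.20 ✓; ∠PGW = 59.30° ✓; |GW| = 22.90 ✓; ∠(GW, WQ) = 93.10° ✗; |WQ| = 11.60 ✓.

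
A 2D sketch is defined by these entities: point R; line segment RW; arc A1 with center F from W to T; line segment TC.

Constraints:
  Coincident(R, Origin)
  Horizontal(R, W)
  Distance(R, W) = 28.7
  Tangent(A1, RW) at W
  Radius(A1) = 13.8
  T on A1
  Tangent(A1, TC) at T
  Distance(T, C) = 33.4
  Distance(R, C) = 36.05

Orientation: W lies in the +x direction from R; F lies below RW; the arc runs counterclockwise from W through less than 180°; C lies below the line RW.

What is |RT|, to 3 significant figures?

18.1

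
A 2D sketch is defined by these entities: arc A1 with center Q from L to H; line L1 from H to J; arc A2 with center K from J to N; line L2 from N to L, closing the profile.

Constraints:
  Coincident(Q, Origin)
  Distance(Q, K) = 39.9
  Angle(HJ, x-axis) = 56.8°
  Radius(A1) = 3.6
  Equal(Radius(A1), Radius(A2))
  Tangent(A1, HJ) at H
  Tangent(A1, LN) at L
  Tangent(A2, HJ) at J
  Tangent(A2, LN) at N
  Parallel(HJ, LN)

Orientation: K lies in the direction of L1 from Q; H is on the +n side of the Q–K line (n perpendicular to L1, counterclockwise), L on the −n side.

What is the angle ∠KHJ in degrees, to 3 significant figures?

5.16°

The slot axis is L1's direction at 56.8°, so u = (cos 56.8°, sin 56.8°) = (0.548, 0.837) and n = (−sin 56.8°, cos 56.8°) = (-0.837, 0.548). Q is at the origin and K lies 39.9 along u from Q, so K = 39.9·u = (21.8, 33.4). Tangency of A1 to both parallel lines with radius 3.6 puts H and L at Q ± 3.6·n: H = (-3.01, 1.97), L = (3.01, -1.97). Equal radii place J and N the same way about K: J = K + 3.6·n = (18.8, 35.4), N = K − 3.6·n = (24.9, 31.4). Then cos ∠KHJ = HK·HJ / (|HK||HJ|), giving 5.16°.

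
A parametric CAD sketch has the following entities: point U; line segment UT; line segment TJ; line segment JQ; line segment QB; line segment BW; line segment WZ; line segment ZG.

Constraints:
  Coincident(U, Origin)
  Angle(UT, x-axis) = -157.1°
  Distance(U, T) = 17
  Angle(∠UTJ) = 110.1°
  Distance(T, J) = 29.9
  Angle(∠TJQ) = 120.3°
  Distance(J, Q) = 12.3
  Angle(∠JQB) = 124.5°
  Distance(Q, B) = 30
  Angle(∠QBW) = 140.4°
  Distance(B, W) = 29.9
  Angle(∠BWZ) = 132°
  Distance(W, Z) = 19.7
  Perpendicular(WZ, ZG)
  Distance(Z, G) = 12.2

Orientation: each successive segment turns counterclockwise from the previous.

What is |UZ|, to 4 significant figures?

31.32

U is at the origin; UT runs at -157.1° with length 17.0, so T = (-15.66, -6.615). ∠UTJ = 110.1° gives TJ at -87.20° from the x-axis; with |TJ| = 29.9, J = (-14.20, -36.48). ∠TJQ = 120.3° gives JQ at -27.50° from the x-axis; with |JQ| = 12.3, Q = (-3.289, -42.16). ∠JQB = 124.5° gives QB at 28.00° from the x-axis; with |QB| = 30.0, B = (23.20, -28.07). ∠QBW = 140.4° gives BW at 67.60° from the x-axis; with |BW| = 29.9, W = (34.59, -0.4308). ∠BWZ = 132.0° gives WZ at 115.6° from the x-axis; with |WZ| = 19.7, Z = (26.08, 17.34). Then |UZ| = |Z − U| = 31.32.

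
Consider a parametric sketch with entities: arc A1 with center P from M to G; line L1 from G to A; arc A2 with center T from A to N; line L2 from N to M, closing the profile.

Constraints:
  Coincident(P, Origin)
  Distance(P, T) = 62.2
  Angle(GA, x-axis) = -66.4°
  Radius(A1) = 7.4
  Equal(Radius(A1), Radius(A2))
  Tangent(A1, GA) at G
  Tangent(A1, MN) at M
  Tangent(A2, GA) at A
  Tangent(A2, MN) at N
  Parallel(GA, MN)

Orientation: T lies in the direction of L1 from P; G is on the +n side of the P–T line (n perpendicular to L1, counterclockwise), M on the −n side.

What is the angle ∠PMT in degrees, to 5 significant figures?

83.215°

The slot axis is L1's direction at -66.4°, so u = (cos -66.4°, sin -66.4°) = (0.40035, -0.91636) and n = (−sin -66.4°, cos -66.4°) = (0.91636, 0.40035). P is at the origin and T lies 62.2 along u from P, so T = 62.2·u = (24.902, -56.998). Tangency of A1 to both parallel lines with radius 7.4 puts G and M at P ± 7.4·n: G = (6.7811, 2.9626), M = (-6.7811, -2.9626). Then cos ∠PMT = MP·MT / (|MP||MT|), giving 83.215°.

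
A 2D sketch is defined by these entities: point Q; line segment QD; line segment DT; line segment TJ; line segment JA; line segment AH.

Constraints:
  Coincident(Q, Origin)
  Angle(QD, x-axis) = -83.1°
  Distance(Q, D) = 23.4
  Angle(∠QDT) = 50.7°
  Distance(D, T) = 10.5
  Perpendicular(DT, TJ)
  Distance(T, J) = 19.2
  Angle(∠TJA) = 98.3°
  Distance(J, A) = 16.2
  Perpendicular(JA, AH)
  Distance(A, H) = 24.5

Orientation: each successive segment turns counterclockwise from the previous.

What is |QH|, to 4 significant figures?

31.68

∠TJA = 98.3° gives JA at -142.1° from the x-axis; with |JA| = 16.2, A = (-16.56, -12.31). The perpendicularity gives AH at right angles to JA, so AH runs at -52.10°; with |AH| = 24.5, H = (-1.512, -31.65). Then |QH| = |H − Q| = 31.68.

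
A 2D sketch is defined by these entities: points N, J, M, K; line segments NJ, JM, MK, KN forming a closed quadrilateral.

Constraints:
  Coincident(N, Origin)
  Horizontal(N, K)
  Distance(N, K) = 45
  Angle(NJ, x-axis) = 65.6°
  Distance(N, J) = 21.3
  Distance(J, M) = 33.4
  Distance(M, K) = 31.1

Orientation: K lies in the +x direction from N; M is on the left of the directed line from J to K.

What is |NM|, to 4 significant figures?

50.61

N is at the origin; N and K share the same y with |NK| = 45.0 and K in +x, so K = (45.0, 0). NJ runs at 65.6° with |NJ| = 21.3, so J = (8.799, 19.40). M is determined by |JM| = 33.4 and |MK| = 31.1 together: it lies at the intersection of circle(J, 33.4) and circle(K, 31.1). With |JK| = 41.07, the foot of the radical line on JK is 22.34 from J and the perpendicular offset is √(33.4² − 22.34²) = 24.83. Taking the left-of-JK solution: M = (40.22, 30.73).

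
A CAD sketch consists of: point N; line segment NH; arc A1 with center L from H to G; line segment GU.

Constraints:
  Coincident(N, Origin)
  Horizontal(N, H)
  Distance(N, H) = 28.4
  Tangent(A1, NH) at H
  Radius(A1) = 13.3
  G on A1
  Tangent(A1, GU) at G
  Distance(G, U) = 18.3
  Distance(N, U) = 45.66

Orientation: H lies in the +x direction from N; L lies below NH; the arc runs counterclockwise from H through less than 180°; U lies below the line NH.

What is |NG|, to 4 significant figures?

27.39

Checks: |LG| = 13.30 ✓; ∠(LG, GU) = 90.00° ✓; |GU| = 18.30 ✓; |NU| = 45.66 ✓.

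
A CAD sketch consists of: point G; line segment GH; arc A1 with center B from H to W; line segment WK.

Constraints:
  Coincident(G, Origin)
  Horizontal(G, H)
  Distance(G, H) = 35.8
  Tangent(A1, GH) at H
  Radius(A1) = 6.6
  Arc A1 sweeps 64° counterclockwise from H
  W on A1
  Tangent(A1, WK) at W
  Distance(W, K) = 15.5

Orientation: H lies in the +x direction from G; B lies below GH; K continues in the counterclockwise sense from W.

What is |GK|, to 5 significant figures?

29.043

G is at the origin; G and H share the same y with |GH| = 35.8 and H on the +x side, so H = (35.800, 0.0000). Since A1 is tangent to GH there, BH ⟂ GH, so B = H + (0, -6.6) = (35.800, -6.6000). On A1, H sits at bearing 90° from B; a 64° counterclockwise sweep puts W at bearing 154°, so W = B + 6.6·(cos 154°, sin 154°) = (29.868, -3.7068). Since A1 is tangent to WK there, BW ⟂ WK, so WK runs along (−sin 154°, cos 154°); with |WK| = 15.5, K = (23.073, -17.638). Then |GK| = |K − G| = 29.043.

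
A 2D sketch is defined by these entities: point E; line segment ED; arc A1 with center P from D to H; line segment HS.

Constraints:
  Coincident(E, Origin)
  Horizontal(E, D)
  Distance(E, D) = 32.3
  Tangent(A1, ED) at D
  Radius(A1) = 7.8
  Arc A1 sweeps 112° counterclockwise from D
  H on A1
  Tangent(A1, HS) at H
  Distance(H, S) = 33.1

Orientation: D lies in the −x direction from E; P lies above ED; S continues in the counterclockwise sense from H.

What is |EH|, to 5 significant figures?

27.265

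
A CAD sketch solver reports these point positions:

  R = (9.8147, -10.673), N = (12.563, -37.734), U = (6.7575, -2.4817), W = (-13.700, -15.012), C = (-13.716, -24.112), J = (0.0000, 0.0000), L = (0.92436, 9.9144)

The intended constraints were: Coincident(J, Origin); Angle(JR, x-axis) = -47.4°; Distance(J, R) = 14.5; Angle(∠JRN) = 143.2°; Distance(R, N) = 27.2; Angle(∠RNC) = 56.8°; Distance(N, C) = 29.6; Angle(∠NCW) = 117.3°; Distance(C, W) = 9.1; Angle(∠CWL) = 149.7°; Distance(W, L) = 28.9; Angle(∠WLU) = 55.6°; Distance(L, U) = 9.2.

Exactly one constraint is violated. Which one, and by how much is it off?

Distance(L, U) = 9.2 — off by 4.50.

J = (0.00, 0.00) ✓; JR at -47.40° ✓; |JR| = 14.50 ✓; ∠JRN = 143.2° ✓; |RN| = 27.20 ✓; ∠RNC = 56.80° ✓; |NC| = 29.60 ✓; ∠NCW = 117.3° ✓; |CW| = 9.100 ✓; ∠CWL = 149.7° ✓; |WL| = 28.90 ✓; ∠WLU = 55.60° ✓; |LU| = 13.70 ✗.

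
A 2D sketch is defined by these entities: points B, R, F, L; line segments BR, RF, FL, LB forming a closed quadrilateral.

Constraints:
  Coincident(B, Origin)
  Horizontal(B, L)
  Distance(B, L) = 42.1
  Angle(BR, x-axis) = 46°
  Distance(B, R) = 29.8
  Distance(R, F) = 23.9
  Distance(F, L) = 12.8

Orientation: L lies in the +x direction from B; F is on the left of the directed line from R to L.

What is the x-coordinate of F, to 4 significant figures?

42.97

Checks: |RF| = 23.90 ✓; |FL| = 12.80 ✓.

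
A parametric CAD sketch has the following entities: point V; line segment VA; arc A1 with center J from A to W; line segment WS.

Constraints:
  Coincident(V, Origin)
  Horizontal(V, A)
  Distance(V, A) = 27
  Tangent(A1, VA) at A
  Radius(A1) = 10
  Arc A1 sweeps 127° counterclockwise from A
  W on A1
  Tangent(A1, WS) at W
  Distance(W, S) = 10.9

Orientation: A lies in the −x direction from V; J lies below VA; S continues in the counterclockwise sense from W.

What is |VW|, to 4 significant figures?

38.48

V is at the origin; VA is horizontal with |VA| = 27.0 and A on the −x side, so A = (-27.00, 0.000). A1 meets VA tangentially, so JA is at right angles to VA, so J = A + (0, -10) = (-27.00, -10.00). On A1, A sits at bearing 90° from J; a 127° counterclockwise sweep puts W at bearing 217°, so W = J + 10.0·(cos 217°, sin 217°) = (-34.99, -16.02). Then |VW| = |W − V| = 38.48.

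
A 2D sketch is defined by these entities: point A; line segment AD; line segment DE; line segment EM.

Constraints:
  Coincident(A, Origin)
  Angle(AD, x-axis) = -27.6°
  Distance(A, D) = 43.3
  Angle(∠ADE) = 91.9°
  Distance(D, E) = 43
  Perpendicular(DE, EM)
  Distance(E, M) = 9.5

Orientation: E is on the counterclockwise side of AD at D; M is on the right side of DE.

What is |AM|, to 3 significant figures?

69.0

∠ADE = 91.9°, so DE runs at -27.6° + (180° − 91.9°) = 60.5° from the x-axis; with |DE| = 43.0, E = D + 43.0·(cos 60.5°, sin 60.5°) = (59.5, 17.4). The perpendicularity gives EM at right angles to DE; with |EM| = 9.5 on the right of DE, M = E + 9.5·(0.870, -0.492) = (67.8, 12.7). Then |AM| = |M − A| = 69.0.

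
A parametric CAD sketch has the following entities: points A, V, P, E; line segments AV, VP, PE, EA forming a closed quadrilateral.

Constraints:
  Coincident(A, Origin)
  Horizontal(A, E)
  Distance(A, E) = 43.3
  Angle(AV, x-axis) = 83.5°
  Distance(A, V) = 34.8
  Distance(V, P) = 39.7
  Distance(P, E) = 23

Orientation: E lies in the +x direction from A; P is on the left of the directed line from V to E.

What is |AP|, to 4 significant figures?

47.78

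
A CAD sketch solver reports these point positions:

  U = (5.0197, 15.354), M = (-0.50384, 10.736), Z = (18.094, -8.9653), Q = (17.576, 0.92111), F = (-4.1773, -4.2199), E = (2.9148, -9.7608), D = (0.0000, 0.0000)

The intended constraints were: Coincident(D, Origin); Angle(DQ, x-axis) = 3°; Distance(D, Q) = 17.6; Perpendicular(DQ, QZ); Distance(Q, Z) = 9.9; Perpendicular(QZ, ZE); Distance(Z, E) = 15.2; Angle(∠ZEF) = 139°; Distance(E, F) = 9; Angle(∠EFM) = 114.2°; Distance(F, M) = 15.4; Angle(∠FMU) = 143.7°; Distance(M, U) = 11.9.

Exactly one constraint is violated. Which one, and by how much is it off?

Distance(M, U) = 11.9 — off by 4.70.

D = (0.00, 0.00) ✓; DQ at 3.000° ✓; |DQ| = 17.60 ✓; ∠(DQ, QZ) = 90.00° ✓; |QZ| = 9.900 ✓; ∠(QZ, ZE) = 90.00° ✓; |ZE| = 15.20 ✓; ∠ZEF = 139.0° ✓; |EF| = 9.000 ✓; ∠EFM = 114.2° ✓; |FM| = 15.40 ✓; ∠FMU = 143.7° ✓; |MU| = 7.200 ✗.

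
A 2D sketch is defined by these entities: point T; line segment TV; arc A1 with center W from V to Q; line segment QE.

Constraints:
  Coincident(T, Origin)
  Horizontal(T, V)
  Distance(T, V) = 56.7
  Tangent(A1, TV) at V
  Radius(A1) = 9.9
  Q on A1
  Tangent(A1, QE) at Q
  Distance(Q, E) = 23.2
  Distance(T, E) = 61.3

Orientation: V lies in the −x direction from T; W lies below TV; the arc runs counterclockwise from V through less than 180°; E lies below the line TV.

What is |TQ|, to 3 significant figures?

66.5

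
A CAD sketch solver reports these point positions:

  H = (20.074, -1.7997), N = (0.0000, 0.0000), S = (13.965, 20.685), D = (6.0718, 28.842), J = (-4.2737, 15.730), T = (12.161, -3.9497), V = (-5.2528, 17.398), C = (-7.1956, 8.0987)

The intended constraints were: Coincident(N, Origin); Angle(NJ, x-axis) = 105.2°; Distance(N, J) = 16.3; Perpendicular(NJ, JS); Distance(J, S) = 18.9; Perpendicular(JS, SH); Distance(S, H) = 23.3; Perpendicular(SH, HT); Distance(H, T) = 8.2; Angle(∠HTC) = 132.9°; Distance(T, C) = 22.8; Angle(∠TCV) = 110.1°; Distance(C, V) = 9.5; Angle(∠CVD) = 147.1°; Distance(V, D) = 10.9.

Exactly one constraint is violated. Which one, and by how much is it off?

Distance(V, D) = 10.9 — off by 5.20.

N = (0.00, 0.00) ✓; NJ at 105.2° ✓; |NJ| = 16.30 ✓; ∠(NJ, JS) = 90.00° ✓; |JS| = 18.90 ✓; ∠(JS, SH) = 90.00° ✓; |SH| = 23.30 ✓; ∠(SH, HT) = 90.00° ✓; |HT| = 8.200 ✓; ∠HTC = 132.9° ✓; |TC| = 22.80 ✓; ∠TCV = 110.1° ✓; |CV| = 9.500 ✓; ∠CVD = 147.1° ✓; |VD| = 16.10 ✗.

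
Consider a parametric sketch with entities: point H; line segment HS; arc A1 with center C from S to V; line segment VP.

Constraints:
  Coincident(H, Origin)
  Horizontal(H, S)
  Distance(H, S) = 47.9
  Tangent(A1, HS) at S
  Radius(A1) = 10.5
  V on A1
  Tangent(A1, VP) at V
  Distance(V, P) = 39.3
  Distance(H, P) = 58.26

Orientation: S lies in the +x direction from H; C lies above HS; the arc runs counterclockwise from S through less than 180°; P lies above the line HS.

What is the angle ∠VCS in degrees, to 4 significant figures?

126.9°

H is at the origin; HS is horizontal with |HS| = 47.9 and S on the +x side, so S = (47.90, 0.000). Since A1 is tangent to HS there, CS ⟂ HS, so C = S + (0, 10.5) = (47.90, 10.50). Since CV ⟂ VP (tangency), |CP| = √(10.5² + 39.3²) = 40.68 regardless of where V sits on A1. So P lies on both circle(H, 58.26) and circle(C, 40.68); the above-HS intersection is P = (32.69, 48.23). V is the foot of the tangent from P: V = (56.29, 16.81).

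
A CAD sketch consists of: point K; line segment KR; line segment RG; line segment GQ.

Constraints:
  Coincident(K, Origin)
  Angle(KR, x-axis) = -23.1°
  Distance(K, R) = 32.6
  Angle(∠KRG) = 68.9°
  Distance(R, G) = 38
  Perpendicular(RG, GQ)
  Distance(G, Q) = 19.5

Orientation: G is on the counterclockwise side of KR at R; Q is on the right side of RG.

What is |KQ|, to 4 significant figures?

56.40

K is at the origin; KR runs at -23.1° with length 32.6, so R = 32.6·(cos -23.1°, sin -23.1°) = (29.99, -12.79). ∠KRG = 68.9°, so RG runs at -23.1° + (180° − 68.9°) = 88.00° from the x-axis; with |RG| = 38.0, G = R + 38.0·(cos 88.00°, sin 88.00°) = (31.31, 25.19). The perpendicularity gives GQ at right angles to RG; with |GQ| = 19.5 on the right of RG, Q = G + 19.5·(0.9994, -0.03490) = (50.80, 24.51). Then |KQ| = |Q − K| = 56.40.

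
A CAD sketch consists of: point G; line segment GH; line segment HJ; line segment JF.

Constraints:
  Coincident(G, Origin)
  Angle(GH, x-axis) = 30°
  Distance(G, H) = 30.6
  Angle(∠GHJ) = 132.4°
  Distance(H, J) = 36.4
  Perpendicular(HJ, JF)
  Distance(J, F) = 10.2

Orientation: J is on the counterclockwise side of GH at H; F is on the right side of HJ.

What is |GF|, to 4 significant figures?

65.79

G is at the origin; GH runs at 30.0° with length 30.6, so H = 30.6·(cos 30.0°, sin 30.0°) = (26.50, 15.30). ∠GHJ = 132.4°, so HJ runs at 30.0° + (180° − 132.4°) = 77.60° from the x-axis; with |HJ| = 36.4, J = H + 36.4·(cos 77.60°, sin 77.60°) = (34.32, 50.85). HJ is perpendicular to JF; with |JF| = 10.2 on the right of HJ, F = J + 10.2·(0.9767, -0.2147) = (44.28, 48.66). Then |GF| = |F − G| = 65.79.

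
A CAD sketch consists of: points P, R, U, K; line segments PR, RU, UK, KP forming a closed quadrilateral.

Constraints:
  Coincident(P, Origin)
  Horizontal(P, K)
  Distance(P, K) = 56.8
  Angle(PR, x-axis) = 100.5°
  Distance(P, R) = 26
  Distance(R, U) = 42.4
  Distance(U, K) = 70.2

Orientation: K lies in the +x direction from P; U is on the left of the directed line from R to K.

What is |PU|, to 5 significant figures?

63.185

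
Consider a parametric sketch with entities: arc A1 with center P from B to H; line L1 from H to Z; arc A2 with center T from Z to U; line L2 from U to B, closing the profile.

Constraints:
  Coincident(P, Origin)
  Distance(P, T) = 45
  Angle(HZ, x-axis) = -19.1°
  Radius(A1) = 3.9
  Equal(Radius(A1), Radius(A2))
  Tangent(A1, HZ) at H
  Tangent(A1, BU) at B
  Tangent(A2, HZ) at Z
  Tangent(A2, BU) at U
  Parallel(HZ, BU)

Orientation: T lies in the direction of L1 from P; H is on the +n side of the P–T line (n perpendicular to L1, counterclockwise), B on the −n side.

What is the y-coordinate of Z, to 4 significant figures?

-11.04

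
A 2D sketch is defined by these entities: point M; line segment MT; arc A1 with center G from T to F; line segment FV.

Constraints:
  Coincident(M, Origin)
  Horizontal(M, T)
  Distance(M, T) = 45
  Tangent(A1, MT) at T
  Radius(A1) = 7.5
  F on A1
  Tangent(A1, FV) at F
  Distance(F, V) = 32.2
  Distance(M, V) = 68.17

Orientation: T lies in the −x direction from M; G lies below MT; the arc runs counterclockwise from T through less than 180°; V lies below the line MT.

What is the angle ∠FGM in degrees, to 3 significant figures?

164°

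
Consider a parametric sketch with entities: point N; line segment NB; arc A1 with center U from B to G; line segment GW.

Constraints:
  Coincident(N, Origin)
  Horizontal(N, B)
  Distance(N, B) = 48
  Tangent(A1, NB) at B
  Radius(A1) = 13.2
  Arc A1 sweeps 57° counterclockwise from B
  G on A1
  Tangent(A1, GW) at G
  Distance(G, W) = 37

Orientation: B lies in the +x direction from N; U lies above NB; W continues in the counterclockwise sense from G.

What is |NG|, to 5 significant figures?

59.375

N is at the origin; NB is horizontal with |NB| = 48.0 and B on the +x side, so B = (48.000, 0.0000). Tangency of A1 to NB means the radius UB is perpendicular to NB, so U = B + (0, 13.2) = (48.000, 13.200). On A1, B sits at bearing -90° from U; a 57° counterclockwise sweep puts G at bearing -33°, so G = U + 13.2·(cos -33°, sin -33°) = (59.070, 6.0108). Then |NG| = |G − N| = 59.375.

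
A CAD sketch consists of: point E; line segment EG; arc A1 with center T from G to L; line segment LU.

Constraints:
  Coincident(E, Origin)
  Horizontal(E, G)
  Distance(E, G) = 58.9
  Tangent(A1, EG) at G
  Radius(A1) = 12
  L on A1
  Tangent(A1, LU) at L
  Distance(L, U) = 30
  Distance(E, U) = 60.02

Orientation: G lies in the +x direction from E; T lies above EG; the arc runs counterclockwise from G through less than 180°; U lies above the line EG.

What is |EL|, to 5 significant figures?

70.006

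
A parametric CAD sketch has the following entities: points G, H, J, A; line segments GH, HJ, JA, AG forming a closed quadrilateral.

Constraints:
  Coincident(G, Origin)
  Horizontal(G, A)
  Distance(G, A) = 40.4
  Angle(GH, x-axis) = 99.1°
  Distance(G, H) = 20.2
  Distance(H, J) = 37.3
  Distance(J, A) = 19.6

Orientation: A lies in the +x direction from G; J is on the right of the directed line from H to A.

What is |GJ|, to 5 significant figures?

23.412

Checks: |HJ| = 37.30 ✓; |JA| = 19.60 ✓.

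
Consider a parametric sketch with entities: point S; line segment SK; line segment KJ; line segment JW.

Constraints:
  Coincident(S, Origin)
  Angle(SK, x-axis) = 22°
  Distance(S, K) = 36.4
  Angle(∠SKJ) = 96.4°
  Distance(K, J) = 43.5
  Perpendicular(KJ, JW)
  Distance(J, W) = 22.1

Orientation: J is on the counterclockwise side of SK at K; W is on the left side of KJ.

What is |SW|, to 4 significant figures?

49.60

∠SKJ = 96.4°, so KJ runs at 22.0° + (180° − 96.4°) = 105.6° from the x-axis; with |KJ| = 43.5, J = K + 43.5·(cos 105.6°, sin 105.6°) = (22.05, 55.53). The perpendicularity gives JW at right angles to KJ; with |JW| = 22.1 on the left of KJ, W = J + 22.1·(-0.9632, -0.2689) = (0.7656, 49.59). Then |SW| = |W − S| = 49.60.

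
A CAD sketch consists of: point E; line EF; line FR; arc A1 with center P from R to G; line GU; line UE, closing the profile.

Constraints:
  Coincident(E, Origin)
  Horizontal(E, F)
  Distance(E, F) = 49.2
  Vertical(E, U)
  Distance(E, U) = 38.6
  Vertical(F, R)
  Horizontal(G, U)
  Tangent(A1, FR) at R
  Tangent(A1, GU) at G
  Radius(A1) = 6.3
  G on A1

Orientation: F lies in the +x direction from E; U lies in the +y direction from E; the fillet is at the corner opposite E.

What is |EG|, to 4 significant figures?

57.71

E is at the origin; EF is horizontal with |EF| = 49.2 and F on the +x side, so F = (49.20, 0.000). E and U share the same x with |EU| = 38.6 and U on the +y side, so U = (0.000, 38.60). The virtual corner opposite E is at (49.20, 38.60). Tangency of A1 to FR means the radius PR is perpendicular to FR and since A1 is tangent to GU there, PG ⟂ GU, with radius 6.3, so the center P sits 6.3 in from both sides at P = (42.90, 32.30). That places the tangent points at R = (49.20, 32.30) on FR and G = (42.90, 38.60) on GU. Then |EG| = |G − E| = 57.71.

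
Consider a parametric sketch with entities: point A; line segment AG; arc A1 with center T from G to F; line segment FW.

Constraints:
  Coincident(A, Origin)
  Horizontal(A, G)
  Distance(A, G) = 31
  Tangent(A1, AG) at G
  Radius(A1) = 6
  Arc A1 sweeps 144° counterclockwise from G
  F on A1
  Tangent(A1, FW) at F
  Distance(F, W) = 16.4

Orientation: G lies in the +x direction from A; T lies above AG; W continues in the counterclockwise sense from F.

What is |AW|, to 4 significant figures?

29.53

A is at the origin; AG is horizontal with |AG| = 31.0 and G on the +x side, so G = (31.00, 0.000). Since A1 is tangent to AG there, TG ⟂ AG, so T = G + (0, 6) = (31.00, 6.000). On A1, G sits at bearing -90° from T; a 144° counterclockwise sweep puts F at bearing 54°, so F = T + 6.0·(cos 54°, sin 54°) = (34.53, 10.85). Tangency of A1 to FW means the radius TF is perpendicular to FW, so FW runs along (−sin 54°, cos 54°); with |FW| = 16.4, W = (21.26, 20.49). Then |AW| = |W − A| = 29.53.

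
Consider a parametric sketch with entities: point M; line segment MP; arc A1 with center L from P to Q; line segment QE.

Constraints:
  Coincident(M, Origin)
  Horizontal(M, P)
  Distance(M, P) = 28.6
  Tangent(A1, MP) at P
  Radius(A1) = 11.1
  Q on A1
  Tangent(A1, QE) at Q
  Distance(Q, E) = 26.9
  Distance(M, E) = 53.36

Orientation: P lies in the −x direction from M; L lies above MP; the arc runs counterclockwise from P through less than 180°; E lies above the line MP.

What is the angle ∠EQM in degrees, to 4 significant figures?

169.7°

Checks: |LQ| = 11.10 ✓; ∠(LQ, QE) = 90.00° ✓; |QE| = 26.90 ✓; |ME| = 53.36 ✓.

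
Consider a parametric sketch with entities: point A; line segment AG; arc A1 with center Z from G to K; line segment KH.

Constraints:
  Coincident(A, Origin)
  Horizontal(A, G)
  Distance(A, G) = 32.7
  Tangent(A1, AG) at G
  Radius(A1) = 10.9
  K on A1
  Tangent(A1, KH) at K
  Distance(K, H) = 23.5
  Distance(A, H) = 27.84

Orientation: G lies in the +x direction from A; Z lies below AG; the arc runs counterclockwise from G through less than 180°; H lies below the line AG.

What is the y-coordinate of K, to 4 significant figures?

-5.298

Checks: A.y = 0.00, G.y = 0.00 ✓; |ZK| = 10.90 ✓; ∠(ZK, KH) = 90.00° ✓; |KH| = 23.50 ✓; |AH| = 27.84 ✓.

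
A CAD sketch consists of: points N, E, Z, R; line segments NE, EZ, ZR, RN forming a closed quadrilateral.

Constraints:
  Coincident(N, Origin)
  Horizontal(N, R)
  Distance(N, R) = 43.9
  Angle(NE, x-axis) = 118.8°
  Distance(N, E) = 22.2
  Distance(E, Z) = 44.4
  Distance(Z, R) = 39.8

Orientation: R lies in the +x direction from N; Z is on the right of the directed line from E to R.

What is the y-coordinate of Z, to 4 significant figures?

-20.07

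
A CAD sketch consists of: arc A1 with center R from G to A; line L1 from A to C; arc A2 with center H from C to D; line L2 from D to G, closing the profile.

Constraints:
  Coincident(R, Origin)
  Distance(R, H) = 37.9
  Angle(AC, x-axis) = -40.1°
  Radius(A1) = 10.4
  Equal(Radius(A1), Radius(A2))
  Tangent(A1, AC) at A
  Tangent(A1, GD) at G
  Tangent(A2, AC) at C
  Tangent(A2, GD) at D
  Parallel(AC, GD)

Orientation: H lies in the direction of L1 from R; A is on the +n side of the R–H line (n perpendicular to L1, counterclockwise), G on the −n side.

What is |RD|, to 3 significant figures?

39.3

The slot axis is L1's direction at -40.1°, so u = (cos -40.1°, sin -40.1°) = (0.765, -0.644) and n = (−sin -40.1°, cos -40.1°) = (0.644, 0.765). R is at the origin and H lies 37.9 along u from R, so H = 37.9·u = (29.0, -24.4). Tangency of A1 to both parallel lines with radius 10.4 puts A and G at R ± 10.4·n: A = (6.70, 7.96), G = (-6.70, -7.96). Equal radii place C and D the same way about H: C = H + 10.4·n = (35.7, -16.5), D = H − 10.4·n = (22.3, -32.4). Then |RD| = |D − R| = 39.3.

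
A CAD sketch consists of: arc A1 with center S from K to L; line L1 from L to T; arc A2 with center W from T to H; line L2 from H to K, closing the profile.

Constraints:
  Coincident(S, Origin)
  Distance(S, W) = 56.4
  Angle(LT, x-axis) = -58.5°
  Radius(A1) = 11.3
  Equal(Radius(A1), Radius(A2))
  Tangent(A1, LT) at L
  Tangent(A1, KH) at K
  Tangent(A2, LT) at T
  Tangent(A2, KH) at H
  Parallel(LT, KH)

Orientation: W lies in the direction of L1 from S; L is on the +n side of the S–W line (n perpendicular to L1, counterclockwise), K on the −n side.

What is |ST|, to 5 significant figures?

57.521

The slot axis is L1's direction at -58.5°, so u = (cos -58.5°, sin -58.5°) = (0.52250, -0.85264) and n = (−sin -58.5°, cos -58.5°) = (0.85264, 0.52250). S is at the origin and W lies 56.4 along u from S, so W = 56.4·u = (29.469, -48.089). Tangency of A1 to both parallel lines with radius 11.3 puts L and K at S ± 11.3·n: L = (9.6348, 5.9042), K = (-9.6348, -5.9042). Equal radii place T and H the same way about W: T = W + 11.3·n = (39.104, -42.185), H = W − 11.3·n = (19.834, -53.993). Then |ST| = |T − S| = 57.521.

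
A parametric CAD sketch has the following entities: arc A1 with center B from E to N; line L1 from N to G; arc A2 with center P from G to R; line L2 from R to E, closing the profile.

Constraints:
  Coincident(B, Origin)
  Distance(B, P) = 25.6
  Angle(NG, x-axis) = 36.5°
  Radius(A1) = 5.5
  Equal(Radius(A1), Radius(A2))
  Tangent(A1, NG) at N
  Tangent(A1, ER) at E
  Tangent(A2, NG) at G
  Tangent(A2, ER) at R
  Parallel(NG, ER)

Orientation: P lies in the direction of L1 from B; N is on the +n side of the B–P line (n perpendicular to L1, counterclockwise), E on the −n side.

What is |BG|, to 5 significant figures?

26.184

The slot axis is L1's direction at 36.5°, so u = (cos 36.5°, sin 36.5°) = (0.80386, 0.59482) and n = (−sin 36.5°, cos 36.5°) = (-0.59482, 0.80386). B is at the origin and P lies 25.6 along u from B, so P = 25.6·u = (20.579, 15.227). Tangency of A1 to both parallel lines with radius 5.5 puts N and E at B ± 5.5·n: N = (-3.2715, 4.4212), E = (3.2715, -4.4212). Equal radii place G and R the same way about P: G = P + 5.5·n = (17.307, 19.649), R = P − 5.5·n = (23.850, 10.806). Then |BG| = |G − B| = 26.184.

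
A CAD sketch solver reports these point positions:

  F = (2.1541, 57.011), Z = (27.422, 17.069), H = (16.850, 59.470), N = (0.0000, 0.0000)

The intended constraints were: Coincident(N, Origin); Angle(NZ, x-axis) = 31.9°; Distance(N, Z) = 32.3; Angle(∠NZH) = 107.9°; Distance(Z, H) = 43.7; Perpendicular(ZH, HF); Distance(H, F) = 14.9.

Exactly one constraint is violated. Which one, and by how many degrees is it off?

Perpendicular(ZH, HF) — off by 4.50°.

N = (0.00, 0.00) ✓; NZ at 31.90° ✓; |NZ| = 32.30 ✓; ∠NZH = 107.9° ✓; |ZH| = 43.70 ✓; ∠(ZH, HF) = 85.50° ✗; |HF| = 14.90 ✓.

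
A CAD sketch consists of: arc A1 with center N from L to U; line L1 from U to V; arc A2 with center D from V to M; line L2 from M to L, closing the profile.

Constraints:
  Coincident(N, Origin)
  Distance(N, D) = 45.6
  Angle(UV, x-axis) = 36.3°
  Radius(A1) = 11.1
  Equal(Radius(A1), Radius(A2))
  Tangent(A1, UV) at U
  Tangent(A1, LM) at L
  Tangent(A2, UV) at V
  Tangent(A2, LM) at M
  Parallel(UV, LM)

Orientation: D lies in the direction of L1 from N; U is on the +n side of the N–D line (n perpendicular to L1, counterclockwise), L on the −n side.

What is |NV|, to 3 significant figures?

46.9

Tangency of A1 to both parallel lines with radius 11.1 puts U and L at N ± 11.1·n: U = (-6.57, 8.95), L = (6.57, -8.95). Equal radii place V and M the same way about D: V = D + 11.1·n = (30.2, 35.9), M = D − 11.1·n = (43.3, 18.0). Then |NV| = |V − N| = 46.9.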